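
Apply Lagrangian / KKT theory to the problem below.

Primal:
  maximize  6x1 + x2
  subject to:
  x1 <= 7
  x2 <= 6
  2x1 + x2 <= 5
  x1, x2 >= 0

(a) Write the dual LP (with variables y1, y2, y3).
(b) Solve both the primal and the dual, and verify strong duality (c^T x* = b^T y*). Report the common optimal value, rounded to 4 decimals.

The standard primal-dual pair for 'max c^T x s.t. A x <= b, x >= 0' is:
  Dual:  min b^T y  s.t.  A^T y >= c,  y >= 0.

So the dual LP is:
  minimize  7y1 + 6y2 + 5y3
  subject to:
    y1 + 2y3 >= 6
    y2 + y3 >= 1
    y1, y2, y3 >= 0

Solving the primal: x* = (2.5, 0).
  primal value c^T x* = 15.
Solving the dual: y* = (0, 0, 3).
  dual value b^T y* = 15.
Strong duality: c^T x* = b^T y*. Confirmed.

15


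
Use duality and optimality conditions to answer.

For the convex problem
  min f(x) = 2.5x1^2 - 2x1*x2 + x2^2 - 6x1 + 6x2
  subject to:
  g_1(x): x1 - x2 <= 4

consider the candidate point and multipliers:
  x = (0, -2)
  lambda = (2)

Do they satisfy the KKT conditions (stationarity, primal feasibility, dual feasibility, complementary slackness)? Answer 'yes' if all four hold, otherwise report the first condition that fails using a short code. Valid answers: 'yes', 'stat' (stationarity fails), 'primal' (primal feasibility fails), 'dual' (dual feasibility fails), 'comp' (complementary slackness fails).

Gradient of f: grad f(x) = Q x + c = (-2, 2)
Constraint values g_i(x) = a_i^T x - b_i:
  g_1((0, -2)) = -2
Stationarity residual: grad f(x) + sum_i lambda_i a_i = (0, 0)
  -> stationarity OK
Primal feasibility (all g_i <= 0): OK
Dual feasibility (all lambda_i >= 0): OK
Complementary slackness (lambda_i * g_i(x) = 0 for all i): FAILS

Verdict: the first failing condition is complementary_slackness -> comp.

comp


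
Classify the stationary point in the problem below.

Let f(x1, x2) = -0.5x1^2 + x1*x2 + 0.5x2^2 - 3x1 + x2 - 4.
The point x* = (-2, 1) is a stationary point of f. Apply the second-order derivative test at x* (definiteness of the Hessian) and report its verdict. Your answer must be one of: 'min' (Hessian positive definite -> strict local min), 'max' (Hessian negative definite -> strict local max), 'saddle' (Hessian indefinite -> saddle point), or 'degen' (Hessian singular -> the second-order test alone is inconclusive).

Compute the Hessian H = grad^2 f:
  H = [[-1, 1], [1, 1]]
Verify stationarity: grad f(x*) = H x* + g = (0, 0).
Eigenvalues of H: -1.4142, 1.4142.
Eigenvalues have mixed signs, so H is indefinite -> x* is a saddle point.

saddle


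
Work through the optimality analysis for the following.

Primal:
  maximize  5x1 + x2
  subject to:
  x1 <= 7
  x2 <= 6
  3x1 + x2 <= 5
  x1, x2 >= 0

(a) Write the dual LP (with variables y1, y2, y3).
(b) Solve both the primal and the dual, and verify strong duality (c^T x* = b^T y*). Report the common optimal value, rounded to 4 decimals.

The standard primal-dual pair for 'max c^T x s.t. A x <= b, x >= 0' is:
  Dual:  min b^T y  s.t.  A^T y >= c,  y >= 0.

So the dual LP is:
  minimize  7y1 + 6y2 + 5y3
  subject to:
    y1 + 3y3 >= 5
    y2 + y3 >= 1
    y1, y2, y3 >= 0

Solving the primal: x* = (1.6667, 0).
  primal value c^T x* = 8.3333.
Solving the dual: y* = (0, 0, 1.6667).
  dual value b^T y* = 8.3333.
Strong duality: c^T x* = b^T y*. Confirmed.

8.3333


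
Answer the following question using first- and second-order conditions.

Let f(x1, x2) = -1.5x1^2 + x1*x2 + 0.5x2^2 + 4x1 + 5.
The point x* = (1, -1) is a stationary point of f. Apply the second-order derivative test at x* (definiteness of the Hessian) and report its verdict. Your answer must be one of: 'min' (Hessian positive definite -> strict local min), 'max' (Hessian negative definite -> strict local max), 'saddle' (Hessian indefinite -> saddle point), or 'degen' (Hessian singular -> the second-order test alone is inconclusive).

Compute the Hessian H = grad^2 f:
  H = [[-3, 1], [1, 1]]
Verify stationarity: grad f(x*) = H x* + g = (0, 0).
Eigenvalues of H: -3.2361, 1.2361.
Eigenvalues have mixed signs, so H is indefinite -> x* is a saddle point.

saddle


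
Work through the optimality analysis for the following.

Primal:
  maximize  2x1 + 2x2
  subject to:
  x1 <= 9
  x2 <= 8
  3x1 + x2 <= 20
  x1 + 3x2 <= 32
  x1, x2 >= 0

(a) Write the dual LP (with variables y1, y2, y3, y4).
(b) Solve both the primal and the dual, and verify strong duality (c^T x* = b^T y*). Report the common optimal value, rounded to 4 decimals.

The standard primal-dual pair for 'max c^T x s.t. A x <= b, x >= 0' is:
  Dual:  min b^T y  s.t.  A^T y >= c,  y >= 0.

So the dual LP is:
  minimize  9y1 + 8y2 + 20y3 + 32y4
  subject to:
    y1 + 3y3 + y4 >= 2
    y2 + y3 + 3y4 >= 2
    y1, y2, y3, y4 >= 0

Solving the primal: x* = (4, 8).
  primal value c^T x* = 24.
Solving the dual: y* = (0, 1.3333, 0.6667, 0).
  dual value b^T y* = 24.
Strong duality: c^T x* = b^T y*. Confirmed.

24


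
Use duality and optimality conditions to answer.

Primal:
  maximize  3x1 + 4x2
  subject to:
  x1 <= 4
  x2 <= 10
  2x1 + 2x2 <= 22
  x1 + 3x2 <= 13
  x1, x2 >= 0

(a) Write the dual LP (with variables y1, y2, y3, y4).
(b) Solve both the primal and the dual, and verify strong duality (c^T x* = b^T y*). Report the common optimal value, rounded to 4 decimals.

The standard primal-dual pair for 'max c^T x s.t. A x <= b, x >= 0' is:
  Dual:  min b^T y  s.t.  A^T y >= c,  y >= 0.

So the dual LP is:
  minimize  4y1 + 10y2 + 22y3 + 13y4
  subject to:
    y1 + 2y3 + y4 >= 3
    y2 + 2y3 + 3y4 >= 4
    y1, y2, y3, y4 >= 0

Solving the primal: x* = (4, 3).
  primal value c^T x* = 24.
Solving the dual: y* = (1.6667, 0, 0, 1.3333).
  dual value b^T y* = 24.
Strong duality: c^T x* = b^T y*. Confirmed.

24


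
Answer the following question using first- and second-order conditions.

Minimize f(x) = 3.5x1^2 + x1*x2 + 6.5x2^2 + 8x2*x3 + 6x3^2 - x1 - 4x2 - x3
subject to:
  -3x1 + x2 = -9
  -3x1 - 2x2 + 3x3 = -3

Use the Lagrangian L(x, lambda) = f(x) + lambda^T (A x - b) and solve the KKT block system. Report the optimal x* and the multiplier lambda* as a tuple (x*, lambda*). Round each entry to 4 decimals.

Form the Lagrangian:
  L(x, lambda) = (1/2) x^T Q x + c^T x + lambda^T (A x - b)
Stationarity (grad_x L = 0): Q x + c + A^T lambda = 0.
Primal feasibility: A x = b.

This gives the KKT block system:
  [ Q   A^T ] [ x     ]   [-c ]
  [ A    0  ] [ lambda ] = [ b ]

Solving the linear system:
  x*      = (2.6492, -1.0524, 0.9476)
  lambda* = (6.1483, -0.651)
  f(x*)   = 26.9974

x* = (2.6492, -1.0524, 0.9476), lambda* = (6.1483, -0.651)


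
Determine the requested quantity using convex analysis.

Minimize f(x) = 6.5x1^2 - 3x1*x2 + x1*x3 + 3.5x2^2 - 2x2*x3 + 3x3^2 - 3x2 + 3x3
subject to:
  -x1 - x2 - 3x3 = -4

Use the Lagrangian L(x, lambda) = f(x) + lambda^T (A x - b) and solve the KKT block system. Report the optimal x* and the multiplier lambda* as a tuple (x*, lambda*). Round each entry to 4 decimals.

Form the Lagrangian:
  L(x, lambda) = (1/2) x^T Q x + c^T x + lambda^T (A x - b)
Stationarity (grad_x L = 0): Q x + c + A^T lambda = 0.
Primal feasibility: A x = b.

This gives the KKT block system:
  [ Q   A^T ] [ x     ]   [-c ]
  [ A    0  ] [ lambda ] = [ b ]

Solving the linear system:
  x*      = (0.351, 1.115, 0.8446)
  lambda* = (2.0629)
  f(x*)   = 3.7203

x* = (0.351, 1.115, 0.8446), lambda* = (2.0629)


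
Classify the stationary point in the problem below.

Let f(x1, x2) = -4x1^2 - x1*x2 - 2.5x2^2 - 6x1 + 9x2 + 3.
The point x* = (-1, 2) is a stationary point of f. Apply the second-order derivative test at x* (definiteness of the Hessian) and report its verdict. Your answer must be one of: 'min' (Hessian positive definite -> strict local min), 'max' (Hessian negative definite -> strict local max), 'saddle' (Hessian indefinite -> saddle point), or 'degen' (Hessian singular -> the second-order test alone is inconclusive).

Compute the Hessian H = grad^2 f:
  H = [[-8, -1], [-1, -5]]
Verify stationarity: grad f(x*) = H x* + g = (0, 0).
Eigenvalues of H: -8.3028, -4.6972.
Both eigenvalues < 0, so H is negative definite -> x* is a strict local max.

max


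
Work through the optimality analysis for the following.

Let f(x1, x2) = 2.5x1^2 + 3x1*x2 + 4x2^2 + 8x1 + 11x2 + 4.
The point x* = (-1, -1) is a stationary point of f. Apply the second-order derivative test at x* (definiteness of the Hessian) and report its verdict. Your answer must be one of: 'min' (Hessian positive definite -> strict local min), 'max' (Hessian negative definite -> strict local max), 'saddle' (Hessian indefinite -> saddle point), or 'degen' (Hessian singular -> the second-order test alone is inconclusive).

Compute the Hessian H = grad^2 f:
  H = [[5, 3], [3, 8]]
Verify stationarity: grad f(x*) = H x* + g = (0, 0).
Eigenvalues of H: 3.1459, 9.8541.
Both eigenvalues > 0, so H is positive definite -> x* is a strict local min.

min


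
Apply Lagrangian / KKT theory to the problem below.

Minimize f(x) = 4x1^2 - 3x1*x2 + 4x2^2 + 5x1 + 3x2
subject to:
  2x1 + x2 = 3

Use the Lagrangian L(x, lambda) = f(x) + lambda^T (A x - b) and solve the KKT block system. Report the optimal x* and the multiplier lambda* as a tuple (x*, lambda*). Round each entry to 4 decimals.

Form the Lagrangian:
  L(x, lambda) = (1/2) x^T Q x + c^T x + lambda^T (A x - b)
Stationarity (grad_x L = 0): Q x + c + A^T lambda = 0.
Primal feasibility: A x = b.

This gives the KKT block system:
  [ Q   A^T ] [ x     ]   [-c ]
  [ A    0  ] [ lambda ] = [ b ]

Solving the linear system:
  x*      = (1.1154, 0.7692)
  lambda* = (-5.8077)
  f(x*)   = 12.6538

x* = (1.1154, 0.7692), lambda* = (-5.8077)


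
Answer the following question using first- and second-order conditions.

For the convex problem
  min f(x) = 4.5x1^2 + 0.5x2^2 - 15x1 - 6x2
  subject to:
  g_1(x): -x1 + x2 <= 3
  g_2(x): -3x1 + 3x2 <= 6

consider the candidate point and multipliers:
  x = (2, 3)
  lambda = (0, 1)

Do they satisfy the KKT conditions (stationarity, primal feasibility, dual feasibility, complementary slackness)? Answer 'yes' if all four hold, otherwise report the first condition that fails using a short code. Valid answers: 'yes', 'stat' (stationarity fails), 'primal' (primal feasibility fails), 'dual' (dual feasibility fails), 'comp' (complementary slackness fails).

Gradient of f: grad f(x) = Q x + c = (3, -3)
Constraint values g_i(x) = a_i^T x - b_i:
  g_1((2, 3)) = -2
  g_2((2, 3)) = -3
Stationarity residual: grad f(x) + sum_i lambda_i a_i = (0, 0)
  -> stationarity OK
Primal feasibility (all g_i <= 0): OK
Dual feasibility (all lambda_i >= 0): OK
Complementary slackness (lambda_i * g_i(x) = 0 for all i): FAILS

Verdict: the first failing condition is complementary_slackness -> comp.

comp


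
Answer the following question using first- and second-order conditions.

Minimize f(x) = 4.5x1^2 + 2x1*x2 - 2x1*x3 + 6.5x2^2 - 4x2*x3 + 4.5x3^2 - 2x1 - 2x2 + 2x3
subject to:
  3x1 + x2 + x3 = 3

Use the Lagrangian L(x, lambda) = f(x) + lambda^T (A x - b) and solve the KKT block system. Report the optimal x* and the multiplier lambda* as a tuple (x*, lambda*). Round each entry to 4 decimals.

Form the Lagrangian:
  L(x, lambda) = (1/2) x^T Q x + c^T x + lambda^T (A x - b)
Stationarity (grad_x L = 0): Q x + c + A^T lambda = 0.
Primal feasibility: A x = b.

This gives the KKT block system:
  [ Q   A^T ] [ x     ]   [-c ]
  [ A    0  ] [ lambda ] = [ b ]

Solving the linear system:
  x*      = (0.8266, 0.2486, 0.2717)
  lambda* = (-1.7977)
  f(x*)   = 1.8931

x* = (0.8266, 0.2486, 0.2717), lambda* = (-1.7977)


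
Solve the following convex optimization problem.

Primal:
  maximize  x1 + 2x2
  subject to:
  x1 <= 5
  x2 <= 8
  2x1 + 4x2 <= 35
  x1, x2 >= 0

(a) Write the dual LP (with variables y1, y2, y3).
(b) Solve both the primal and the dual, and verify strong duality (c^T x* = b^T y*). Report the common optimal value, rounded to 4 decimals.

The standard primal-dual pair for 'max c^T x s.t. A x <= b, x >= 0' is:
  Dual:  min b^T y  s.t.  A^T y >= c,  y >= 0.

So the dual LP is:
  minimize  5y1 + 8y2 + 35y3
  subject to:
    y1 + 2y3 >= 1
    y2 + 4y3 >= 2
    y1, y2, y3 >= 0

Solving the primal: x* = (1.5, 8).
  primal value c^T x* = 17.5.
Solving the dual: y* = (0, 0, 0.5).
  dual value b^T y* = 17.5.
Strong duality: c^T x* = b^T y*. Confirmed.

17.5


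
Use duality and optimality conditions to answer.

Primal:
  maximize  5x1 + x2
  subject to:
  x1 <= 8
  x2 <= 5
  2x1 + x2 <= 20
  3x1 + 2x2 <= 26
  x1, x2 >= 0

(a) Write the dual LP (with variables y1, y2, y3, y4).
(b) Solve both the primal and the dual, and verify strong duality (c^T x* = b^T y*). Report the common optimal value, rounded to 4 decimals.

The standard primal-dual pair for 'max c^T x s.t. A x <= b, x >= 0' is:
  Dual:  min b^T y  s.t.  A^T y >= c,  y >= 0.

So the dual LP is:
  minimize  8y1 + 5y2 + 20y3 + 26y4
  subject to:
    y1 + 2y3 + 3y4 >= 5
    y2 + y3 + 2y4 >= 1
    y1, y2, y3, y4 >= 0

Solving the primal: x* = (8, 1).
  primal value c^T x* = 41.
Solving the dual: y* = (3.5, 0, 0, 0.5).
  dual value b^T y* = 41.
Strong duality: c^T x* = b^T y*. Confirmed.

41


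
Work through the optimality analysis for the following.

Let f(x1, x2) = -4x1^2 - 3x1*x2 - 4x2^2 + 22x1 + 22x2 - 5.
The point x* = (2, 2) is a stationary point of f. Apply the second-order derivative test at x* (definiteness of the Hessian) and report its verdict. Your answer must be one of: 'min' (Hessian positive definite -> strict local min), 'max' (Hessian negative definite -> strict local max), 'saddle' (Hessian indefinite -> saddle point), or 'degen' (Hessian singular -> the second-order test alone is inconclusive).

Compute the Hessian H = grad^2 f:
  H = [[-8, -3], [-3, -8]]
Verify stationarity: grad f(x*) = H x* + g = (0, 0).
Eigenvalues of H: -11, -5.
Both eigenvalues < 0, so H is negative definite -> x* is a strict local max.

max


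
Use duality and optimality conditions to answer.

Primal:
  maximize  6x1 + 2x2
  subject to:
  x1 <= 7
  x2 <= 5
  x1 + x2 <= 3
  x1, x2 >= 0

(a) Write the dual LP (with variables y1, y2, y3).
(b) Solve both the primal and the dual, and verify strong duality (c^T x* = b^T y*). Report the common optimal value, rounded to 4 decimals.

The standard primal-dual pair for 'max c^T x s.t. A x <= b, x >= 0' is:
  Dual:  min b^T y  s.t.  A^T y >= c,  y >= 0.

So the dual LP is:
  minimize  7y1 + 5y2 + 3y3
  subject to:
    y1 + y3 >= 6
    y2 + y3 >= 2
    y1, y2, y3 >= 0

Solving the primal: x* = (3, 0).
  primal value c^T x* = 18.
Solving the dual: y* = (0, 0, 6).
  dual value b^T y* = 18.
Strong duality: c^T x* = b^T y*. Confirmed.

18


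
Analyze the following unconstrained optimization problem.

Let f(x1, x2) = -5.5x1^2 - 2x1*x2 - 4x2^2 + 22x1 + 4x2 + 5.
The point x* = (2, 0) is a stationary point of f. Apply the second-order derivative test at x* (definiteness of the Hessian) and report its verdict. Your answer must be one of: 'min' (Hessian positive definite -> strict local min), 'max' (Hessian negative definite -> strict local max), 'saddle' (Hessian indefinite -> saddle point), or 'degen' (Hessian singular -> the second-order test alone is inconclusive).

Compute the Hessian H = grad^2 f:
  H = [[-11, -2], [-2, -8]]
Verify stationarity: grad f(x*) = H x* + g = (0, 0).
Eigenvalues of H: -12, -7.
Both eigenvalues < 0, so H is negative definite -> x* is a strict local max.

max


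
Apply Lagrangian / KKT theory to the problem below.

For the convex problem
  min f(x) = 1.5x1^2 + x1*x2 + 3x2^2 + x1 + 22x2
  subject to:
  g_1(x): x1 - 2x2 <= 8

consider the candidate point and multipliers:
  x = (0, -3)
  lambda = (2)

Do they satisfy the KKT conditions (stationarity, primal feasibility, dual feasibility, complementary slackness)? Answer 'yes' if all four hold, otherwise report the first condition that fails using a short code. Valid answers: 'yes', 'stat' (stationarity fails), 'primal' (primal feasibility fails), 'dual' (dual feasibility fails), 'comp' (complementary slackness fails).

Gradient of f: grad f(x) = Q x + c = (-2, 4)
Constraint values g_i(x) = a_i^T x - b_i:
  g_1((0, -3)) = -2
Stationarity residual: grad f(x) + sum_i lambda_i a_i = (0, 0)
  -> stationarity OK
Primal feasibility (all g_i <= 0): OK
Dual feasibility (all lambda_i >= 0): OK
Complementary slackness (lambda_i * g_i(x) = 0 for all i): FAILS

Verdict: the first failing condition is complementary_slackness -> comp.

comp


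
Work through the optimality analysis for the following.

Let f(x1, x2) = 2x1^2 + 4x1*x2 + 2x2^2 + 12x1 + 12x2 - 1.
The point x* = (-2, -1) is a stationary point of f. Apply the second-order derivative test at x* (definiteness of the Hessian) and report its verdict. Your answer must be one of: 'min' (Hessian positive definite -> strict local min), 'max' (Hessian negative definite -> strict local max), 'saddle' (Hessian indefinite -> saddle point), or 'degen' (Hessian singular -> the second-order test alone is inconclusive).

Compute the Hessian H = grad^2 f:
  H = [[4, 4], [4, 4]]
Verify stationarity: grad f(x*) = H x* + g = (0, 0).
Eigenvalues of H: 0, 8.
H has a zero eigenvalue (singular; positive semidefinite but not definite), so H is neither positive definite, negative definite, nor indefinite. The second-order test alone is inconclusive -> degen.
(Indeed, f is constant along the null direction of H through x*, so x* is not a strict local extremum.)

degen


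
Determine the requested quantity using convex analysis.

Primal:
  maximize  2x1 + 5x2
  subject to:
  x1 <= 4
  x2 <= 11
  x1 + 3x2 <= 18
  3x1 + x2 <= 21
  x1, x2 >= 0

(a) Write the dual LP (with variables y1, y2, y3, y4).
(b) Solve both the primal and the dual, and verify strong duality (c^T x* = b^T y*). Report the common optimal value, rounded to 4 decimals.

The standard primal-dual pair for 'max c^T x s.t. A x <= b, x >= 0' is:
  Dual:  min b^T y  s.t.  A^T y >= c,  y >= 0.

So the dual LP is:
  minimize  4y1 + 11y2 + 18y3 + 21y4
  subject to:
    y1 + y3 + 3y4 >= 2
    y2 + 3y3 + y4 >= 5
    y1, y2, y3, y4 >= 0

Solving the primal: x* = (4, 4.6667).
  primal value c^T x* = 31.3333.
Solving the dual: y* = (0.3333, 0, 1.6667, 0).
  dual value b^T y* = 31.3333.
Strong duality: c^T x* = b^T y*. Confirmed.

31.3333


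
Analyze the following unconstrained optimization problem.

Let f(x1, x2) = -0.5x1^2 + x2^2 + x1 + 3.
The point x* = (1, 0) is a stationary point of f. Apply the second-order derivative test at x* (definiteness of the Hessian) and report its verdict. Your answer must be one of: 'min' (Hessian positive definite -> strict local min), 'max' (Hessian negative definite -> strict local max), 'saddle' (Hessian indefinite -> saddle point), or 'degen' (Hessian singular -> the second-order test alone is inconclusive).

Compute the Hessian H = grad^2 f:
  H = [[-1, 0], [0, 2]]
Verify stationarity: grad f(x*) = H x* + g = (0, 0).
Eigenvalues of H: -1, 2.
Eigenvalues have mixed signs, so H is indefinite -> x* is a saddle point.

saddle


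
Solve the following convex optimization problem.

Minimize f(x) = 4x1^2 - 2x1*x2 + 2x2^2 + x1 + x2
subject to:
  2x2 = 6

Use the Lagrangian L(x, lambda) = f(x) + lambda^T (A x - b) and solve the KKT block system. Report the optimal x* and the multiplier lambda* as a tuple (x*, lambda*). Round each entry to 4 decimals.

Form the Lagrangian:
  L(x, lambda) = (1/2) x^T Q x + c^T x + lambda^T (A x - b)
Stationarity (grad_x L = 0): Q x + c + A^T lambda = 0.
Primal feasibility: A x = b.

This gives the KKT block system:
  [ Q   A^T ] [ x     ]   [-c ]
  [ A    0  ] [ lambda ] = [ b ]

Solving the linear system:
  x*      = (0.625, 3)
  lambda* = (-5.875)
  f(x*)   = 19.4375

x* = (0.625, 3), lambda* = (-5.875)


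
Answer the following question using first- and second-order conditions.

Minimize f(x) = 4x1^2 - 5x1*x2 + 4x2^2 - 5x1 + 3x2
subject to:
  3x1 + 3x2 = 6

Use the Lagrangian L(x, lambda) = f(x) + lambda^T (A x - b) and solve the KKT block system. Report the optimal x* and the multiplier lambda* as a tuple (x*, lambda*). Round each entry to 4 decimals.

Form the Lagrangian:
  L(x, lambda) = (1/2) x^T Q x + c^T x + lambda^T (A x - b)
Stationarity (grad_x L = 0): Q x + c + A^T lambda = 0.
Primal feasibility: A x = b.

This gives the KKT block system:
  [ Q   A^T ] [ x     ]   [-c ]
  [ A    0  ] [ lambda ] = [ b ]

Solving the linear system:
  x*      = (1.3077, 0.6923)
  lambda* = (-0.6667)
  f(x*)   = -0.2308

x* = (1.3077, 0.6923), lambda* = (-0.6667)


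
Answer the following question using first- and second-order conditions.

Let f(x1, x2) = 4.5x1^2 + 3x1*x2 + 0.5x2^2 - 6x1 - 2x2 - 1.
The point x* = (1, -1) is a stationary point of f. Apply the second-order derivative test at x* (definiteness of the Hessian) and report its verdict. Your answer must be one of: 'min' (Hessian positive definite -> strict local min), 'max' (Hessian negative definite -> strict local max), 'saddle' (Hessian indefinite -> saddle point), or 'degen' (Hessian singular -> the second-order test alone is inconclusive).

Compute the Hessian H = grad^2 f:
  H = [[9, 3], [3, 1]]
Verify stationarity: grad f(x*) = H x* + g = (0, 0).
Eigenvalues of H: 0, 10.
H has a zero eigenvalue (singular; positive semidefinite but not definite), so H is neither positive definite, negative definite, nor indefinite. The second-order test alone is inconclusive -> degen.
(Indeed, f is constant along the null direction of H through x*, so x* is not a strict local extremum.)

degen


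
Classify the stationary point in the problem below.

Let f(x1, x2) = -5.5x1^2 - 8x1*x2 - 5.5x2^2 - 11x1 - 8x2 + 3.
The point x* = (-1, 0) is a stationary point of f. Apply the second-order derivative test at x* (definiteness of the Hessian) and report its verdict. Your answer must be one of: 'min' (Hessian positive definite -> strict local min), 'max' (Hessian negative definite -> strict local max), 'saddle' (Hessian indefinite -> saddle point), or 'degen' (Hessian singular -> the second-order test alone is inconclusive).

Compute the Hessian H = grad^2 f:
  H = [[-11, -8], [-8, -11]]
Verify stationarity: grad f(x*) = H x* + g = (0, 0).
Eigenvalues of H: -19, -3.
Both eigenvalues < 0, so H is negative definite -> x* is a strict local max.

max


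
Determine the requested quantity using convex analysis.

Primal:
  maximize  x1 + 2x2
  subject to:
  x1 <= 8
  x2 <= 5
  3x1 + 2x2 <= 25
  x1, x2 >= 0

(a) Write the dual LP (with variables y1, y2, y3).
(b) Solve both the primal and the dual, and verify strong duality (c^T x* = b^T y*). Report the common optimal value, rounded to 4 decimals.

The standard primal-dual pair for 'max c^T x s.t. A x <= b, x >= 0' is:
  Dual:  min b^T y  s.t.  A^T y >= c,  y >= 0.

So the dual LP is:
  minimize  8y1 + 5y2 + 25y3
  subject to:
    y1 + 3y3 >= 1
    y2 + 2y3 >= 2
    y1, y2, y3 >= 0

Solving the primal: x* = (5, 5).
  primal value c^T x* = 15.
Solving the dual: y* = (0, 1.3333, 0.3333).
  dual value b^T y* = 15.
Strong duality: c^T x* = b^T y*. Confirmed.

15


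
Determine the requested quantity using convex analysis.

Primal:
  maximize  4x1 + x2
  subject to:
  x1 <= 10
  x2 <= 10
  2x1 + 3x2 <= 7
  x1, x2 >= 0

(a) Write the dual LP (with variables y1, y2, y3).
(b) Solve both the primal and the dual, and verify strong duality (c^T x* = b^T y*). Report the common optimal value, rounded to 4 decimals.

The standard primal-dual pair for 'max c^T x s.t. A x <= b, x >= 0' is:
  Dual:  min b^T y  s.t.  A^T y >= c,  y >= 0.

So the dual LP is:
  minimize  10y1 + 10y2 + 7y3
  subject to:
    y1 + 2y3 >= 4
    y2 + 3y3 >= 1
    y1, y2, y3 >= 0

Solving the primal: x* = (3.5, 0).
  primal value c^T x* = 14.
Solving the dual: y* = (0, 0, 2).
  dual value b^T y* = 14.
Strong duality: c^T x* = b^T y*. Confirmed.

14


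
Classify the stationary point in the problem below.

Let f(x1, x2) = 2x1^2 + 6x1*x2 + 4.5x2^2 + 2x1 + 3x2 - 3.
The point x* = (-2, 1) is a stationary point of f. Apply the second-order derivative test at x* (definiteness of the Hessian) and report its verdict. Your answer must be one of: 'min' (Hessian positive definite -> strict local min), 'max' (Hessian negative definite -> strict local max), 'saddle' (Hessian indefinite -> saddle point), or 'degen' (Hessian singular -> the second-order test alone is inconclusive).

Compute the Hessian H = grad^2 f:
  H = [[4, 6], [6, 9]]
Verify stationarity: grad f(x*) = H x* + g = (0, 0).
Eigenvalues of H: 0, 13.
H has a zero eigenvalue (singular; positive semidefinite but not definite), so H is neither positive definite, negative definite, nor indefinite. The second-order test alone is inconclusive -> degen.
(Indeed, f is constant along the null direction of H through x*, so x* is not a strict local extremum.)

degen


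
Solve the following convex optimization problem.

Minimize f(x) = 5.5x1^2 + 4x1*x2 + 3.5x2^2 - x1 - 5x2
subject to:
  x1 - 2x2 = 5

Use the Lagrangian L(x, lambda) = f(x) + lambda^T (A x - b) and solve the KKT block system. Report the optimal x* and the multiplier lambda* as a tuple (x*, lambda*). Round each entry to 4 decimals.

Form the Lagrangian:
  L(x, lambda) = (1/2) x^T Q x + c^T x + lambda^T (A x - b)
Stationarity (grad_x L = 0): Q x + c + A^T lambda = 0.
Primal feasibility: A x = b.

This gives the KKT block system:
  [ Q   A^T ] [ x     ]   [-c ]
  [ A    0  ] [ lambda ] = [ b ]

Solving the linear system:
  x*      = (1.3284, -1.8358)
  lambda* = (-6.2687)
  f(x*)   = 19.597

x* = (1.3284, -1.8358), lambda* = (-6.2687)


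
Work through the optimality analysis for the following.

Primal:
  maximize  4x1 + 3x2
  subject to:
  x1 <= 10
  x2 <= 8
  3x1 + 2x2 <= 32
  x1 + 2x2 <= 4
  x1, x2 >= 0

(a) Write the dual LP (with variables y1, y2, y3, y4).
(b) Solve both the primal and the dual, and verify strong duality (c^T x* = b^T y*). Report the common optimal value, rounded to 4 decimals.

The standard primal-dual pair for 'max c^T x s.t. A x <= b, x >= 0' is:
  Dual:  min b^T y  s.t.  A^T y >= c,  y >= 0.

So the dual LP is:
  minimize  10y1 + 8y2 + 32y3 + 4y4
  subject to:
    y1 + 3y3 + y4 >= 4
    y2 + 2y3 + 2y4 >= 3
    y1, y2, y3, y4 >= 0

Solving the primal: x* = (4, 0).
  primal value c^T x* = 16.
Solving the dual: y* = (0, 0, 0, 4).
  dual value b^T y* = 16.
Strong duality: c^T x* = b^T y*. Confirmed.

16


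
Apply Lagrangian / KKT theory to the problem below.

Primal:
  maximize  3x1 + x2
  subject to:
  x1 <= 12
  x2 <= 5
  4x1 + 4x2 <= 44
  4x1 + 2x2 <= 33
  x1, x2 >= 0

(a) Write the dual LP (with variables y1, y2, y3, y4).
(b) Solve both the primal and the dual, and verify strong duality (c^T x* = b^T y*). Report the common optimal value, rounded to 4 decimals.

The standard primal-dual pair for 'max c^T x s.t. A x <= b, x >= 0' is:
  Dual:  min b^T y  s.t.  A^T y >= c,  y >= 0.

So the dual LP is:
  minimize  12y1 + 5y2 + 44y3 + 33y4
  subject to:
    y1 + 4y3 + 4y4 >= 3
    y2 + 4y3 + 2y4 >= 1
    y1, y2, y3, y4 >= 0

Solving the primal: x* = (8.25, 0).
  primal value c^T x* = 24.75.
Solving the dual: y* = (0, 0, 0, 0.75).
  dual value b^T y* = 24.75.
Strong duality: c^T x* = b^T y*. Confirmed.

24.75


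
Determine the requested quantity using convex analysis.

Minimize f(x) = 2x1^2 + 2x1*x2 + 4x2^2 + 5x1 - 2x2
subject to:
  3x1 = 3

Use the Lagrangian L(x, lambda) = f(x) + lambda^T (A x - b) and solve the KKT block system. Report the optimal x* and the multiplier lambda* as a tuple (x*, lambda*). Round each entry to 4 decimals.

Form the Lagrangian:
  L(x, lambda) = (1/2) x^T Q x + c^T x + lambda^T (A x - b)
Stationarity (grad_x L = 0): Q x + c + A^T lambda = 0.
Primal feasibility: A x = b.

This gives the KKT block system:
  [ Q   A^T ] [ x     ]   [-c ]
  [ A    0  ] [ lambda ] = [ b ]

Solving the linear system:
  x*      = (1, 0)
  lambda* = (-3)
  f(x*)   = 7

x* = (1, 0), lambda* = (-3)


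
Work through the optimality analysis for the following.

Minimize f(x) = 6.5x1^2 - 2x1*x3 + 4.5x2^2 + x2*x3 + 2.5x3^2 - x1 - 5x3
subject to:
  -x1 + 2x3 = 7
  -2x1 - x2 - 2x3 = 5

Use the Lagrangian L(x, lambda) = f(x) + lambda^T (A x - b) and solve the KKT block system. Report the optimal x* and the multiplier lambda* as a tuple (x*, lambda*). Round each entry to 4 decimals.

Form the Lagrangian:
  L(x, lambda) = (1/2) x^T Q x + c^T x + lambda^T (A x - b)
Stationarity (grad_x L = 0): Q x + c + A^T lambda = 0.
Primal feasibility: A x = b.

This gives the KKT block system:
  [ Q   A^T ] [ x     ]   [-c ]
  [ A    0  ] [ lambda ] = [ b ]

Solving the linear system:
  x*      = (-3.3878, -1.8366, 1.8061)
  lambda* = (-19.2078, -14.723)
  f(x*)   = 101.2133

x* = (-3.3878, -1.8366, 1.8061), lambda* = (-19.2078, -14.723)


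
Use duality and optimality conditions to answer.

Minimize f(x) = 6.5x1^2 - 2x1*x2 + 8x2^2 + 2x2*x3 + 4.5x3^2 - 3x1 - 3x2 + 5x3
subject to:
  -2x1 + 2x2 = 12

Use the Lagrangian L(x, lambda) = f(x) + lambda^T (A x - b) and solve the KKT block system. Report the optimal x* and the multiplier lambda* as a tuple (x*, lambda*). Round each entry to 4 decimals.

Form the Lagrangian:
  L(x, lambda) = (1/2) x^T Q x + c^T x + lambda^T (A x - b)
Stationarity (grad_x L = 0): Q x + c + A^T lambda = 0.
Primal feasibility: A x = b.

This gives the KKT block system:
  [ Q   A^T ] [ x     ]   [-c ]
  [ A    0  ] [ lambda ] = [ b ]

Solving the linear system:
  x*      = (-3.0226, 2.9774, -1.2172)
  lambda* = (-24.1244)
  f(x*)   = 141.7715

x* = (-3.0226, 2.9774, -1.2172), lambda* = (-24.1244)


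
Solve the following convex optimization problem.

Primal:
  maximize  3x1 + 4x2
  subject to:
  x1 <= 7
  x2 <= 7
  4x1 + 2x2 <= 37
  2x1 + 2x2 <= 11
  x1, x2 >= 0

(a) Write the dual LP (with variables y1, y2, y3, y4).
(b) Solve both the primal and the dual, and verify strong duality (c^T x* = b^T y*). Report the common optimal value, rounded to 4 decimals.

The standard primal-dual pair for 'max c^T x s.t. A x <= b, x >= 0' is:
  Dual:  min b^T y  s.t.  A^T y >= c,  y >= 0.

So the dual LP is:
  minimize  7y1 + 7y2 + 37y3 + 11y4
  subject to:
    y1 + 4y3 + 2y4 >= 3
    y2 + 2y3 + 2y4 >= 4
    y1, y2, y3, y4 >= 0

Solving the primal: x* = (0, 5.5).
  primal value c^T x* = 22.
Solving the dual: y* = (0, 0, 0, 2).
  dual value b^T y* = 22.
Strong duality: c^T x* = b^T y*. Confirmed.

22


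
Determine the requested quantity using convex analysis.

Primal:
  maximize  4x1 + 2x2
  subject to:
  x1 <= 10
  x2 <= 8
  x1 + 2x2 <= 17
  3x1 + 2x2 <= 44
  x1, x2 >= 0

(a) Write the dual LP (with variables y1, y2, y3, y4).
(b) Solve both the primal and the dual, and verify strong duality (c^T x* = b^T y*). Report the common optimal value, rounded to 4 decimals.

The standard primal-dual pair for 'max c^T x s.t. A x <= b, x >= 0' is:
  Dual:  min b^T y  s.t.  A^T y >= c,  y >= 0.

So the dual LP is:
  minimize  10y1 + 8y2 + 17y3 + 44y4
  subject to:
    y1 + y3 + 3y4 >= 4
    y2 + 2y3 + 2y4 >= 2
    y1, y2, y3, y4 >= 0

Solving the primal: x* = (10, 3.5).
  primal value c^T x* = 47.
Solving the dual: y* = (3, 0, 1, 0).
  dual value b^T y* = 47.
Strong duality: c^T x* = b^T y*. Confirmed.

47


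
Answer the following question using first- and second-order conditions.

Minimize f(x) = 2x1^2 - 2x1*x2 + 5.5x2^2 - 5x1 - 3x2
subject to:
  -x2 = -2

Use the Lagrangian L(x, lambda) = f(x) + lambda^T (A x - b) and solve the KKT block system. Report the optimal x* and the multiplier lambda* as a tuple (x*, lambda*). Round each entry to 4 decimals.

Form the Lagrangian:
  L(x, lambda) = (1/2) x^T Q x + c^T x + lambda^T (A x - b)
Stationarity (grad_x L = 0): Q x + c + A^T lambda = 0.
Primal feasibility: A x = b.

This gives the KKT block system:
  [ Q   A^T ] [ x     ]   [-c ]
  [ A    0  ] [ lambda ] = [ b ]

Solving the linear system:
  x*      = (2.25, 2)
  lambda* = (14.5)
  f(x*)   = 5.875

x* = (2.25, 2), lambda* = (14.5)


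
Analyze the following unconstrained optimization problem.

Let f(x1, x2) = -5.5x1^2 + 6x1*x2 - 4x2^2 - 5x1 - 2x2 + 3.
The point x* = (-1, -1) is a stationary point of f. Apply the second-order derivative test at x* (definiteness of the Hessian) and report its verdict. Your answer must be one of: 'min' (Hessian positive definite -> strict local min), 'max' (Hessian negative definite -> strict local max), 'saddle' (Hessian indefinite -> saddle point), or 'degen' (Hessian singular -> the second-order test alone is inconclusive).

Compute the Hessian H = grad^2 f:
  H = [[-11, 6], [6, -8]]
Verify stationarity: grad f(x*) = H x* + g = (0, 0).
Eigenvalues of H: -15.6847, -3.3153.
Both eigenvalues < 0, so H is negative definite -> x* is a strict local max.

max


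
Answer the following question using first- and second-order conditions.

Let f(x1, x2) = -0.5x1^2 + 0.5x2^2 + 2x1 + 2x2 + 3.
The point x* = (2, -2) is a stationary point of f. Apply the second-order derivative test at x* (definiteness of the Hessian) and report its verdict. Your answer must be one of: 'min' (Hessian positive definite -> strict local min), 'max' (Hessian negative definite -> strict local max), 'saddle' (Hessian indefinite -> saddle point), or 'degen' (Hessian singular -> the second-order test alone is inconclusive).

Compute the Hessian H = grad^2 f:
  H = [[-1, 0], [0, 1]]
Verify stationarity: grad f(x*) = H x* + g = (0, 0).
Eigenvalues of H: -1, 1.
Eigenvalues have mixed signs, so H is indefinite -> x* is a saddle point.

saddle


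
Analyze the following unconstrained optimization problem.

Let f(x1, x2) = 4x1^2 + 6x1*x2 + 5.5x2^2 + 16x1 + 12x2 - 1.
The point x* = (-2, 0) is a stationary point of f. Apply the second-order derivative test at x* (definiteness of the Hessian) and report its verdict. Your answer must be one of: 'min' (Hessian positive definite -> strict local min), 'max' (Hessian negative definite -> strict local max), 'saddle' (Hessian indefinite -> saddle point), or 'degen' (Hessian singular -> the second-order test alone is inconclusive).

Compute the Hessian H = grad^2 f:
  H = [[8, 6], [6, 11]]
Verify stationarity: grad f(x*) = H x* + g = (0, 0).
Eigenvalues of H: 3.3153, 15.6847.
Both eigenvalues > 0, so H is positive definite -> x* is a strict local min.

min


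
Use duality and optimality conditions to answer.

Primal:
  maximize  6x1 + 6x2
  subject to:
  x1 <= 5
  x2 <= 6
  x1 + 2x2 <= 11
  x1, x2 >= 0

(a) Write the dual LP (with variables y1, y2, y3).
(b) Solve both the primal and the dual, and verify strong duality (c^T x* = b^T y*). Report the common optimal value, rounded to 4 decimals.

The standard primal-dual pair for 'max c^T x s.t. A x <= b, x >= 0' is:
  Dual:  min b^T y  s.t.  A^T y >= c,  y >= 0.

So the dual LP is:
  minimize  5y1 + 6y2 + 11y3
  subject to:
    y1 + y3 >= 6
    y2 + 2y3 >= 6
    y1, y2, y3 >= 0

Solving the primal: x* = (5, 3).
  primal value c^T x* = 48.
Solving the dual: y* = (3, 0, 3).
  dual value b^T y* = 48.
Strong duality: c^T x* = b^T y*. Confirmed.

48


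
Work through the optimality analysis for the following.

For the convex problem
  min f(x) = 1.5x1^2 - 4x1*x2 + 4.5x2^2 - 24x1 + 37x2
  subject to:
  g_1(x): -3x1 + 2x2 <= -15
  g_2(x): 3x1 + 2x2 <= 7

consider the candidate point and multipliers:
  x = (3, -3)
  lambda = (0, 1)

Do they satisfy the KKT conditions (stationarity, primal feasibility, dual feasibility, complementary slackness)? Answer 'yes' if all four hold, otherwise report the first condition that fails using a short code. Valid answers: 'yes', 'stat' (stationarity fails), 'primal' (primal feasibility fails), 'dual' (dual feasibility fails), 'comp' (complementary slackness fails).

Gradient of f: grad f(x) = Q x + c = (-3, -2)
Constraint values g_i(x) = a_i^T x - b_i:
  g_1((3, -3)) = 0
  g_2((3, -3)) = -4
Stationarity residual: grad f(x) + sum_i lambda_i a_i = (0, 0)
  -> stationarity OK
Primal feasibility (all g_i <= 0): OK
Dual feasibility (all lambda_i >= 0): OK
Complementary slackness (lambda_i * g_i(x) = 0 for all i): FAILS

Verdict: the first failing condition is complementary_slackness -> comp.

comp


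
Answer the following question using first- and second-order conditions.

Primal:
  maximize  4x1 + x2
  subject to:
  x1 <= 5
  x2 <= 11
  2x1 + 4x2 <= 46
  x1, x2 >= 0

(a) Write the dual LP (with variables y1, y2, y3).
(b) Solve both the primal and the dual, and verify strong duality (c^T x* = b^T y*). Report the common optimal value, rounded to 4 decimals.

The standard primal-dual pair for 'max c^T x s.t. A x <= b, x >= 0' is:
  Dual:  min b^T y  s.t.  A^T y >= c,  y >= 0.

So the dual LP is:
  minimize  5y1 + 11y2 + 46y3
  subject to:
    y1 + 2y3 >= 4
    y2 + 4y3 >= 1
    y1, y2, y3 >= 0

Solving the primal: x* = (5, 9).
  primal value c^T x* = 29.
Solving the dual: y* = (3.5, 0, 0.25).
  dual value b^T y* = 29.
Strong duality: c^T x* = b^T y*. Confirmed.

29


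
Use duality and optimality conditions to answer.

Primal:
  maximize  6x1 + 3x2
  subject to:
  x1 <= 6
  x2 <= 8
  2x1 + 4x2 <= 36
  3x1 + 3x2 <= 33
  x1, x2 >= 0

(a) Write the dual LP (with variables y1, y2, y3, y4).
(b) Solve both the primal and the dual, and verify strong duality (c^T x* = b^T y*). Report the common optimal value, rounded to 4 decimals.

The standard primal-dual pair for 'max c^T x s.t. A x <= b, x >= 0' is:
  Dual:  min b^T y  s.t.  A^T y >= c,  y >= 0.

So the dual LP is:
  minimize  6y1 + 8y2 + 36y3 + 33y4
  subject to:
    y1 + 2y3 + 3y4 >= 6
    y2 + 4y3 + 3y4 >= 3
    y1, y2, y3, y4 >= 0

Solving the primal: x* = (6, 5).
  primal value c^T x* = 51.
Solving the dual: y* = (3, 0, 0, 1).
  dual value b^T y* = 51.
Strong duality: c^T x* = b^T y*. Confirmed.

51


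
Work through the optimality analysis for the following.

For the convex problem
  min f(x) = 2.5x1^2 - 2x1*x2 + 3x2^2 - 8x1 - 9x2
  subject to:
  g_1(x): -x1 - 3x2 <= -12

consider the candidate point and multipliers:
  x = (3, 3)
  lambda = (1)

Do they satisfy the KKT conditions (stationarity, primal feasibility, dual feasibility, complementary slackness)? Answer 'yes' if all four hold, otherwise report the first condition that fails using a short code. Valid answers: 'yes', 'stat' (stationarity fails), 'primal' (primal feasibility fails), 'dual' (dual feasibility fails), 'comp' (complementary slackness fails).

Gradient of f: grad f(x) = Q x + c = (1, 3)
Constraint values g_i(x) = a_i^T x - b_i:
  g_1((3, 3)) = 0
Stationarity residual: grad f(x) + sum_i lambda_i a_i = (0, 0)
  -> stationarity OK
Primal feasibility (all g_i <= 0): OK
Dual feasibility (all lambda_i >= 0): OK
Complementary slackness (lambda_i * g_i(x) = 0 for all i): OK

Verdict: yes, KKT holds.

yes


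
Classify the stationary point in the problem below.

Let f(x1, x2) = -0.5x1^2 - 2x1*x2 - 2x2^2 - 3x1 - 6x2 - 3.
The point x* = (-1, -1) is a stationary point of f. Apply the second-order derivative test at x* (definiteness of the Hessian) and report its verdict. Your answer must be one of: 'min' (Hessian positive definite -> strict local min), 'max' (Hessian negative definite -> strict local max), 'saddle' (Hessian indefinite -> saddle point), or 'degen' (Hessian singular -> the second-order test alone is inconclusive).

Compute the Hessian H = grad^2 f:
  H = [[-1, -2], [-2, -4]]
Verify stationarity: grad f(x*) = H x* + g = (0, 0).
Eigenvalues of H: -5, 0.
H has a zero eigenvalue (singular; negative semidefinite but not definite), so H is neither positive definite, negative definite, nor indefinite. The second-order test alone is inconclusive -> degen.
(Indeed, f is constant along the null direction of H through x*, so x* is not a strict local extremum.)

degen


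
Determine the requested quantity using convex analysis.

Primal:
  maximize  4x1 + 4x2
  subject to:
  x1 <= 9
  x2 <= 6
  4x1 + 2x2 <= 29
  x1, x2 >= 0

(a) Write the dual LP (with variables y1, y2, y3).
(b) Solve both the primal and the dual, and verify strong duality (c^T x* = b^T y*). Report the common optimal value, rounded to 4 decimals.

The standard primal-dual pair for 'max c^T x s.t. A x <= b, x >= 0' is:
  Dual:  min b^T y  s.t.  A^T y >= c,  y >= 0.

So the dual LP is:
  minimize  9y1 + 6y2 + 29y3
  subject to:
    y1 + 4y3 >= 4
    y2 + 2y3 >= 4
    y1, y2, y3 >= 0

Solving the primal: x* = (4.25, 6).
  primal value c^T x* = 41.
Solving the dual: y* = (0, 2, 1).
  dual value b^T y* = 41.
Strong duality: c^T x* = b^T y*. Confirmed.

41


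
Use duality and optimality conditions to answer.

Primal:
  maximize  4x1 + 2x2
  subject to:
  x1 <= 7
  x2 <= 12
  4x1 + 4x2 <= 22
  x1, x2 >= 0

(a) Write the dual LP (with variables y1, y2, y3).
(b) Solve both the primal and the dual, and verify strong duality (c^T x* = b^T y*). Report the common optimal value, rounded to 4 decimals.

The standard primal-dual pair for 'max c^T x s.t. A x <= b, x >= 0' is:
  Dual:  min b^T y  s.t.  A^T y >= c,  y >= 0.

So the dual LP is:
  minimize  7y1 + 12y2 + 22y3
  subject to:
    y1 + 4y3 >= 4
    y2 + 4y3 >= 2
    y1, y2, y3 >= 0

Solving the primal: x* = (5.5, 0).
  primal value c^T x* = 22.
Solving the dual: y* = (0, 0, 1).
  dual value b^T y* = 22.
Strong duality: c^T x* = b^T y*. Confirmed.

22
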